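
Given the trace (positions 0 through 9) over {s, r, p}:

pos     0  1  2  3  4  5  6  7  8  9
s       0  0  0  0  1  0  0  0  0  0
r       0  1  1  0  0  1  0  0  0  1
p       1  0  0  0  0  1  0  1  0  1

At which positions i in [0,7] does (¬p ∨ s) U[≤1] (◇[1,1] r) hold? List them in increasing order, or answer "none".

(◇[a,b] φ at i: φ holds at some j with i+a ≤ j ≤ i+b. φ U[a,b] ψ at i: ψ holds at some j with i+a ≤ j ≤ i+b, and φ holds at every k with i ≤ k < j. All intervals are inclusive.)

0, 1, 3, 4

Evaluate at each i in [0,7]:
  i=0: ✓ (rhs at j=0)
  i=1: ✓ (rhs at j=1)
  i=2: ✗ (no rhs in [2,3])
  i=3: ✓ (rhs at j=4; lhs holds on [3,3])
  i=4: ✓ (rhs at j=4)
  i=5: ✗ (no rhs in [5,6])
  i=6: ✗ (no rhs in [6,7])
  i=7: ✗ (lhs fails at k=7 before rhs at j=8)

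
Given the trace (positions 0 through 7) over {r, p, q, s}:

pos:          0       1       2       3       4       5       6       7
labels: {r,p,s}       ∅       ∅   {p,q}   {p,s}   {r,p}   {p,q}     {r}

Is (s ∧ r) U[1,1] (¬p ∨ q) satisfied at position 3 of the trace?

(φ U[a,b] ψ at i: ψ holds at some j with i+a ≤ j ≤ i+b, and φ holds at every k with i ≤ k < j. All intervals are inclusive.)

False

Need some j in [4,4] with (¬p ∨ q), and (s ∧ r) at every k in [3,j-1].
  j=4: (¬p ∨ q) false.
No j in the window works → until fails.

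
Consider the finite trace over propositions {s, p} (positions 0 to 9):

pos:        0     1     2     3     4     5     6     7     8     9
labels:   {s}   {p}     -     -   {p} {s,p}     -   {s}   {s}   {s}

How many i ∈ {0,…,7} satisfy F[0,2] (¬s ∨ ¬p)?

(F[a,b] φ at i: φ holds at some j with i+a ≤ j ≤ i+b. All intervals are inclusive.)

Evaluate at each i in [0,7]:
  i=0: ✓ (witness j=0)
  i=1: ✓ (witness j=1)
  i=2: ✓ (witness j=2)
  i=3: ✓ (witness j=3)
  i=4: ✓ (witness j=4)
  i=5: ✓ (witness j=6)
  i=6: ✓ (witness j=6)
  i=7: ✓ (witness j=7)
Positions where it holds: {0, 1, 2, 3, 4, 5, 6, 7} → 8.

8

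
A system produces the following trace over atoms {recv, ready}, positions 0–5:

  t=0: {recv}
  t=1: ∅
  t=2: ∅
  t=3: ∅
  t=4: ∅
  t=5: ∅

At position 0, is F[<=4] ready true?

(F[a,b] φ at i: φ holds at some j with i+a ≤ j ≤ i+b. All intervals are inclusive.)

No

Check ready at each j in [0,4]:
  j=0: false
  j=1: false
  j=2: false
  j=3: false
  j=4: false
No position in the window satisfies it → formula fails.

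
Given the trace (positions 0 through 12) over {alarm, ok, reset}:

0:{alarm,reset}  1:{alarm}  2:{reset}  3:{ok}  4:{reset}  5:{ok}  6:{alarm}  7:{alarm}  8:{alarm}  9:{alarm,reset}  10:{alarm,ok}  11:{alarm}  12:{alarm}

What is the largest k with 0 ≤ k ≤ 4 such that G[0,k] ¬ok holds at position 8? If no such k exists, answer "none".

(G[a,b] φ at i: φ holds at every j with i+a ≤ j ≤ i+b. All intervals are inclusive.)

¬ok must hold from j=8 onward; find where it first fails.
  j=8: holds
  j=9: holds
  j=10: fails
Holds on [8,9], so largest k = 1.

1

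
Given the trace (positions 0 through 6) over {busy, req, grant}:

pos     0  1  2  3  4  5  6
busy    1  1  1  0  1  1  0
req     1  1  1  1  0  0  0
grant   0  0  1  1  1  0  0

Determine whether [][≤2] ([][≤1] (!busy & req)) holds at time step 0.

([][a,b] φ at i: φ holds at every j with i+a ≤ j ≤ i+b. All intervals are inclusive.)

Check [][≤1] (!busy & req) at every j in [0,2]:
  j=0: fails at 0
  j=1: fails at 1
  j=2: fails at 2
Fails at j=0 → formula fails.

False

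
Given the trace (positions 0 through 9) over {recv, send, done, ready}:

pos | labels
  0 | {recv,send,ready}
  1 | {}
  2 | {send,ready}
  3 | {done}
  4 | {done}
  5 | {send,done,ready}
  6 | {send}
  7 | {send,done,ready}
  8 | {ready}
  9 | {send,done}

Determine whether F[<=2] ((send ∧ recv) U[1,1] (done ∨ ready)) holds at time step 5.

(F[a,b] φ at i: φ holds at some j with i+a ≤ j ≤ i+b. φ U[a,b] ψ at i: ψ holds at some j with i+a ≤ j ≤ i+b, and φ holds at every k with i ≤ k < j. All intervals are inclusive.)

False

Check ((send ∧ recv) U[1,1] (done ∨ ready)) at each j in [5,7]:
  j=5: fails
  j=6: fails
  j=7: fails
No position in the window satisfies it → formula fails.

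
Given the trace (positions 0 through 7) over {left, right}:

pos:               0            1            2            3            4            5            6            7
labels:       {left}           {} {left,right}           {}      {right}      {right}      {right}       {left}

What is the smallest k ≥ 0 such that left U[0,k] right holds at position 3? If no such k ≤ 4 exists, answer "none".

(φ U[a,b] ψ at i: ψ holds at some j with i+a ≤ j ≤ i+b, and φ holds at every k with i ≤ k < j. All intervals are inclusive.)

Need earliest j ≥ 3 with right, and left at every k in [3,j-1].
  j=3: rhs fails.
  j=4: rhs holds but lhs fails at k=3.
  j=5: rhs holds but lhs fails at k=3.
  j=6: rhs holds but lhs fails at k=3.
  j=7: rhs fails.
No witness within the range → none.

none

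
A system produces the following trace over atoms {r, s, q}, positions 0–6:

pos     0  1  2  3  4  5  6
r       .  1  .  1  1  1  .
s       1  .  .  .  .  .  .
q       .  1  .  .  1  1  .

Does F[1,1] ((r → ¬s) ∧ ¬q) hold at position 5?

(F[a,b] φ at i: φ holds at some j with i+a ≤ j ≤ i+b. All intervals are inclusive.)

True

Check ((r → ¬s) ∧ ¬q) at each j in [6,6]:
  j=6: true
Found at j=6 → formula holds.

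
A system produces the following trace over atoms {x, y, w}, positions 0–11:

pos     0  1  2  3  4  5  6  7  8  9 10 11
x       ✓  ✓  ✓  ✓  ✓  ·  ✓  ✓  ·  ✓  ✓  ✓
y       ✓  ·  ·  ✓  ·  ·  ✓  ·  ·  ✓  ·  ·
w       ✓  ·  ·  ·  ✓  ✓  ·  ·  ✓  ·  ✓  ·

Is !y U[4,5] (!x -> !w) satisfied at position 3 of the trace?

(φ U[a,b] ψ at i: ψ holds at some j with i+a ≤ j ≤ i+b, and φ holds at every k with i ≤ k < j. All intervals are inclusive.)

Need some j in [7,8] with (!x -> !w), and !y at every k in [3,j-1].
  j=7: (!x -> !w) holds, but !y fails at k=3 → not this j.
  j=8: (!x -> !w) false.
No j in the window works → until fails.

Does not hold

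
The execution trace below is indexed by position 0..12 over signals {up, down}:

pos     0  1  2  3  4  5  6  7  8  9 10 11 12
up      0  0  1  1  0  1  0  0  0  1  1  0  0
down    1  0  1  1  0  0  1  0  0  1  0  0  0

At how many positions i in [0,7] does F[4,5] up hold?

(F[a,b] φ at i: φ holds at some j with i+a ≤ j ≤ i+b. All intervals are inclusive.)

Evaluate at each i in [0,7]:
  i=0: ✓ (witness j=5)
  i=1: ✓ (witness j=5)
  i=2: ✗ (none in [6,7])
  i=3: ✗ (none in [7,8])
  i=4: ✓ (witness j=9)
  i=5: ✓ (witness j=9)
  i=6: ✓ (witness j=10)
  i=7: ✗ (none in [11,12])
Positions where it holds: {0, 1, 4, 5, 6} → 5.

5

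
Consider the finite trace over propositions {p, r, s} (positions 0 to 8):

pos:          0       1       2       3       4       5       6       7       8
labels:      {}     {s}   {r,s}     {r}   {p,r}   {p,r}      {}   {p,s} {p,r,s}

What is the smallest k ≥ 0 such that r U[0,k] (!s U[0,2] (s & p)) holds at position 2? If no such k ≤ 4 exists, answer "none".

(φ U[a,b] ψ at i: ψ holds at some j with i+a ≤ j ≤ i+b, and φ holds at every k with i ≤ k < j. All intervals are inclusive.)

3

Need earliest j ≥ 2 with (!s U[0,2] (s & p)), and r at every k in [2,j-1].
  j=2: rhs fails.
  j=3: rhs fails.
  j=4: rhs fails.
  j=5: rhs holds; lhs holds on [2,4]. k = 3.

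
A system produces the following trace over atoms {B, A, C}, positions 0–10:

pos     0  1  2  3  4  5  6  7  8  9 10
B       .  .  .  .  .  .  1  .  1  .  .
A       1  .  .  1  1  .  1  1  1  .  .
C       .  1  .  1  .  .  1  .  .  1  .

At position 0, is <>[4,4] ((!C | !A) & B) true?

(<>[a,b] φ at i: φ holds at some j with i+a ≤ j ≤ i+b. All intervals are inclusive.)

Check ((!C | !A) & B) at each j in [4,4]:
  j=4: false
No position in the window satisfies it → formula fails.

False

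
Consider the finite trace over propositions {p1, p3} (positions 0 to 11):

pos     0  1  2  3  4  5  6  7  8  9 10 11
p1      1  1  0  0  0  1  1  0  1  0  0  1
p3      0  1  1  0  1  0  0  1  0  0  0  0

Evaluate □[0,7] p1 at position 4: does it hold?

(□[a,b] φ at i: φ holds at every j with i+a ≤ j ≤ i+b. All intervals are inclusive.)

Check p1 at every j in [4,11]:
  j=4: false
  j=5: true
  j=6: true
  j=7: false
  j=8: true
  j=9: false
  j=10: false
  j=11: true
Fails at j=4 → formula fails.

False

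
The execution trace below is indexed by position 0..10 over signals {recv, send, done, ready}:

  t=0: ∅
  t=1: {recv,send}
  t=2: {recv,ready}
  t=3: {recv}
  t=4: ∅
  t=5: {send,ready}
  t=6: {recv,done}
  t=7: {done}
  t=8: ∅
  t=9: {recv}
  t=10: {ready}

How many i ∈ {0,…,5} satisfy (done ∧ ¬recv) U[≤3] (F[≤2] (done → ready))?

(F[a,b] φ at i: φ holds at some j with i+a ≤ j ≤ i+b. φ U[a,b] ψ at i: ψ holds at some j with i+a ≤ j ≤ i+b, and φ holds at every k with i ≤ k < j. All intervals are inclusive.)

Evaluate at each i in [0,5]:
  i=0: ✓ (rhs at j=0)
  i=1: ✓ (rhs at j=1)
  i=2: ✓ (rhs at j=2)
  i=3: ✓ (rhs at j=3)
  i=4: ✓ (rhs at j=4)
  i=5: ✓ (rhs at j=5)
Positions where it holds: {0, 1, 2, 3, 4, 5} → 6.

6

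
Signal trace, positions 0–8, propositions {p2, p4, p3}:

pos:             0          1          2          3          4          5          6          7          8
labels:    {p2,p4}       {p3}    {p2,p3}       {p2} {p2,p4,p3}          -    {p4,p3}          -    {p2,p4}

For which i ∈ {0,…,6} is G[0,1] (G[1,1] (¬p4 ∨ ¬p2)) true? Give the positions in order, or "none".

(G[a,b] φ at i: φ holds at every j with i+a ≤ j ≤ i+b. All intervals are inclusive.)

Evaluate at each i in [0,6]:
  i=0: ✓ (all of [0,1])
  i=1: ✓ (all of [1,2])
  i=2: ✗ (fails at j=3)
  i=3: ✗ (fails at j=3)
  i=4: ✓ (all of [4,5])
  i=5: ✓ (all of [5,6])
  i=6: ✗ (fails at j=7)

0, 1, 4, 5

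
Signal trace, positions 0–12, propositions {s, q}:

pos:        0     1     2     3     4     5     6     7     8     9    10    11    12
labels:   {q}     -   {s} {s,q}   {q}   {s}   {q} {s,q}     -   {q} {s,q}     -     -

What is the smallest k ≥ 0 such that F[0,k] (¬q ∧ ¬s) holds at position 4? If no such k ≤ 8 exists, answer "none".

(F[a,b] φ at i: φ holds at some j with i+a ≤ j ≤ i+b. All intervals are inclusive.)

4

Scan j = 4,5,… for (¬q ∧ ¬s):
  j=4: fails
  j=5: fails
  j=6: fails
  j=7: fails
  j=8: holds
First hit at j=8, so smallest k = 8-4 = 4.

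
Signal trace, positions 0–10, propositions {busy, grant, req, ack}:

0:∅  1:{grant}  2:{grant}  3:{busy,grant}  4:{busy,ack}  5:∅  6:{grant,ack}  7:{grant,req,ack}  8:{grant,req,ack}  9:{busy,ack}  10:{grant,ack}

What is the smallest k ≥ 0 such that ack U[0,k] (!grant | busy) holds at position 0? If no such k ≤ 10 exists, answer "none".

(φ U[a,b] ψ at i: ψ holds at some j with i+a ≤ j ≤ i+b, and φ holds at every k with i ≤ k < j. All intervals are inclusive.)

Need earliest j ≥ 0 with (!grant | busy), and ack at every k in [0,j-1].
  j=0: rhs holds (empty prefix). k = 0.

0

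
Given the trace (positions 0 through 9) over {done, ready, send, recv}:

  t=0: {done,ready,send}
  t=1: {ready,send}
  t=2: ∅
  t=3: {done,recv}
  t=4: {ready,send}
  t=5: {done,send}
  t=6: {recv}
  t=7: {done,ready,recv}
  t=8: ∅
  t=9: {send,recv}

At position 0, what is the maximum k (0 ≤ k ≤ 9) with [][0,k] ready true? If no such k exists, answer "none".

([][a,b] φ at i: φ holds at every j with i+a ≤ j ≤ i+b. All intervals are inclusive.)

1

ready must hold from j=0 onward; find where it first fails.
  j=0: holds
  j=1: holds
  j=2: fails
Holds on [0,1], so largest k = 1.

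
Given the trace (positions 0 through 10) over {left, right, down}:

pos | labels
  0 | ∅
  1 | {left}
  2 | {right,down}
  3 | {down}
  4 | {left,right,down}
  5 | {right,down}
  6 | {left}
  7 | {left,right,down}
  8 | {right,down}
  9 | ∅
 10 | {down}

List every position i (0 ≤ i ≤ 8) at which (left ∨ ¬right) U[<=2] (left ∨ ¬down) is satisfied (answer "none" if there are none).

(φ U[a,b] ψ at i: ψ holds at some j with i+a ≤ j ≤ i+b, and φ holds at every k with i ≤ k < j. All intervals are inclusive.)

Evaluate at each i in [0,8]:
  i=0: ✓ (rhs at j=0)
  i=1: ✓ (rhs at j=1)
  i=2: ✗ (lhs fails at k=2 before rhs at j=4)
  i=3: ✓ (rhs at j=4; lhs holds on [3,3])
  i=4: ✓ (rhs at j=4)
  i=5: ✗ (lhs fails at k=5 before rhs at j=6)
  i=6: ✓ (rhs at j=6)
  i=7: ✓ (rhs at j=7)
  i=8: ✗ (lhs fails at k=8 before rhs at j=9)

0, 1, 3, 4, 6, 7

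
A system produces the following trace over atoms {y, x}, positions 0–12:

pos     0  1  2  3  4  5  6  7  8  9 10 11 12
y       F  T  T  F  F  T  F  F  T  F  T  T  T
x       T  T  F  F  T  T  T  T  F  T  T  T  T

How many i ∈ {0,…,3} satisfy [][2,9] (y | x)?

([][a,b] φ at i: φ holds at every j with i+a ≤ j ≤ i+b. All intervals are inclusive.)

Evaluate at each i in [0,3]:
  i=0: ✗ (fails at j=3)
  i=1: ✗ (fails at j=3)
  i=2: ✓ (all of [4,11])
  i=3: ✓ (all of [5,12])
Positions where it holds: {2, 3} → 2.

2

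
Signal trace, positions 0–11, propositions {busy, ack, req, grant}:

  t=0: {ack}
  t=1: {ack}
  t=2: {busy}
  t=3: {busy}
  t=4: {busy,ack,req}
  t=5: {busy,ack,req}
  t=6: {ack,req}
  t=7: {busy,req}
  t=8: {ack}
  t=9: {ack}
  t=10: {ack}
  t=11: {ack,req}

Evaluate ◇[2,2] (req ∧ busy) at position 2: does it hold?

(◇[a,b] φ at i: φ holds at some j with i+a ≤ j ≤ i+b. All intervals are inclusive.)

Holds

Check (req ∧ busy) at each j in [4,4]:
  j=4: true
Found at j=4 → formula holds.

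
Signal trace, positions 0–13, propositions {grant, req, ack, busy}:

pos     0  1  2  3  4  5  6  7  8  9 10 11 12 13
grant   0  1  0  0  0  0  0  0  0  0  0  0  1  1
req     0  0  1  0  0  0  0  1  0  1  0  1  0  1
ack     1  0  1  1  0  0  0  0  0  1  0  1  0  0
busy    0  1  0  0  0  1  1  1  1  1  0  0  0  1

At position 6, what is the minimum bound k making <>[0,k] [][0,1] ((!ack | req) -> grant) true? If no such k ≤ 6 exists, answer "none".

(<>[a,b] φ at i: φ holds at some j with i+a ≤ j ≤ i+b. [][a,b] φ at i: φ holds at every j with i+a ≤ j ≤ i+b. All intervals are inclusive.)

Scan j = 6,7,… for [][0,1] ((!ack | req) -> grant):
  j=6: fails
  j=7: fails
  j=8: fails
  j=9: fails
  j=10: fails
  j=11: fails
  j=12: holds
First hit at j=12, so smallest k = 12-6 = 6.

6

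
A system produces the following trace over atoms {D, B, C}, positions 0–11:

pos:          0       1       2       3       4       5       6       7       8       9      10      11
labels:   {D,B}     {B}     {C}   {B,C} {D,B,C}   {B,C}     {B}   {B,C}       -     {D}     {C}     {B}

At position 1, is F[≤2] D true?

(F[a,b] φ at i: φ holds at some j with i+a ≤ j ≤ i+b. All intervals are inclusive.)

Check D at each j in [1,3]:
  j=1: false
  j=2: false
  j=3: false
No position in the window satisfies it → formula fails.

False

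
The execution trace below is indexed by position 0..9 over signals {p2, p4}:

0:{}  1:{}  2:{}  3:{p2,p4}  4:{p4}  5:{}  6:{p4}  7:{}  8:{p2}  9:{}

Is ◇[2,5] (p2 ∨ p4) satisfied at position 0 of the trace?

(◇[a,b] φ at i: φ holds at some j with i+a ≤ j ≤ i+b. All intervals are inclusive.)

Holds

Check (p2 ∨ p4) at each j in [2,5]:
  j=2: false
  j=3: true
  j=4: true
  j=5: false
Found at j=3 → formula holds.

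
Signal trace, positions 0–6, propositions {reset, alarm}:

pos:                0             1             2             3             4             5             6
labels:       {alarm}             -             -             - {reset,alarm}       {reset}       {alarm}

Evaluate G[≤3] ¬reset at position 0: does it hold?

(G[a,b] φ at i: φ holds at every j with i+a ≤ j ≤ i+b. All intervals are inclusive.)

Yes

Check ¬reset at every j in [0,3]:
  j=0: true
  j=1: true
  j=2: true
  j=3: true
All positions satisfy it → formula holds.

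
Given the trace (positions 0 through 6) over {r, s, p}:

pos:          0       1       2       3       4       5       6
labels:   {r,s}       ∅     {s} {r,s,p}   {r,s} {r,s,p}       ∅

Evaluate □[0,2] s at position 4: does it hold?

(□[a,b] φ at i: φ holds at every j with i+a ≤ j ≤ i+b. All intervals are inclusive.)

Does not hold

Check s at every j in [4,6]:
  j=4: true
  j=5: true
  j=6: false
Fails at j=6 → formula fails.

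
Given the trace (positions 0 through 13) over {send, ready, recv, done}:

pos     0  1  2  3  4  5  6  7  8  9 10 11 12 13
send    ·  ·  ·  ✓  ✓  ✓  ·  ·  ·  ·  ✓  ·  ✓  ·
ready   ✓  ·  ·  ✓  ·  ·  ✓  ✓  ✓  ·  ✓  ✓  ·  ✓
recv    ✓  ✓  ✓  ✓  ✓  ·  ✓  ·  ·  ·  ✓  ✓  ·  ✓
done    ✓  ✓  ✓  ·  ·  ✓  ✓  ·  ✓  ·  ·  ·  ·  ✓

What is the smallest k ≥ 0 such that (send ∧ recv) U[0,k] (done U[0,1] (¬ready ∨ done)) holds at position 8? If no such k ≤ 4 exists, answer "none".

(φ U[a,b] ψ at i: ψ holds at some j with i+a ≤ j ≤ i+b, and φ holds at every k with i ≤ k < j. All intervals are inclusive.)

Need earliest j ≥ 8 with (done U[0,1] (¬ready ∨ done)), and (send ∧ recv) at every k in [8,j-1].
  j=8: rhs holds (empty prefix). k = 0.

0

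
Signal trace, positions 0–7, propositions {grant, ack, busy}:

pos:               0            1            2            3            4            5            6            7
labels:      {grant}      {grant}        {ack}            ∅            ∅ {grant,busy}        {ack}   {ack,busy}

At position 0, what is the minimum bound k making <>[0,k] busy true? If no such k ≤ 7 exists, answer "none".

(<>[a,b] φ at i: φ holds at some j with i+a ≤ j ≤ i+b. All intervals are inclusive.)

Scan j = 0,1,… for busy:
  j=0: fails
  j=1: fails
  j=2: fails
  j=3: fails
  j=4: fails
  j=5: holds
First hit at j=5, so smallest k = 5-0 = 5.

5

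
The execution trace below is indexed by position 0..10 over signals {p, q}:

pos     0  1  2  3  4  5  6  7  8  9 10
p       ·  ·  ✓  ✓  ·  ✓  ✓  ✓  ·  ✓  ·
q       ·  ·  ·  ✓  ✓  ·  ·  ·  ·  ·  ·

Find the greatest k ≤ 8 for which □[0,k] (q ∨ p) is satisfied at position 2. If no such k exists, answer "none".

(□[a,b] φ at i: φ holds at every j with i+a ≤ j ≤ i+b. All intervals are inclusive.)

(q ∨ p) must hold from j=2 onward; find where it first fails.
  j=2: holds
  j=3: holds
  j=4: holds
  j=5: holds
  j=6: holds
  j=7: holds
  j=8: fails
Holds on [2,7], so largest k = 5.

5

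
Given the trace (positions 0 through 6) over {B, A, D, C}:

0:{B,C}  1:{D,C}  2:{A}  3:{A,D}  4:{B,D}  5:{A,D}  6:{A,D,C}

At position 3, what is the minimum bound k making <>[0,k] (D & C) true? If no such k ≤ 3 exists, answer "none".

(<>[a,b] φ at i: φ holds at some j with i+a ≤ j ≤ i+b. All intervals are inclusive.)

3

Scan j = 3,4,… for (D & C):
  j=3: fails
  j=4: fails
  j=5: fails
  j=6: holds
First hit at j=6, so smallest k = 6-3 = 3.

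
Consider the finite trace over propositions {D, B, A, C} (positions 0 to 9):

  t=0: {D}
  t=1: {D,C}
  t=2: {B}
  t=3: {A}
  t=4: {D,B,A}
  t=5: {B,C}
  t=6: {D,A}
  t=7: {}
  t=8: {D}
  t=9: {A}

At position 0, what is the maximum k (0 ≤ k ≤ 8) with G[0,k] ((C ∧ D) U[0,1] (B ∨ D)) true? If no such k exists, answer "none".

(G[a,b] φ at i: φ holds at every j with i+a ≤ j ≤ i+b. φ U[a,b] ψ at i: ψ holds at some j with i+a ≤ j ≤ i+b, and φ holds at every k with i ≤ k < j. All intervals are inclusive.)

((C ∧ D) U[0,1] (B ∨ D)) must hold from j=0 onward; find where it first fails.
  j=0: holds
  j=1: holds
  j=2: holds
  j=3: fails
Holds on [0,2], so largest k = 2.

2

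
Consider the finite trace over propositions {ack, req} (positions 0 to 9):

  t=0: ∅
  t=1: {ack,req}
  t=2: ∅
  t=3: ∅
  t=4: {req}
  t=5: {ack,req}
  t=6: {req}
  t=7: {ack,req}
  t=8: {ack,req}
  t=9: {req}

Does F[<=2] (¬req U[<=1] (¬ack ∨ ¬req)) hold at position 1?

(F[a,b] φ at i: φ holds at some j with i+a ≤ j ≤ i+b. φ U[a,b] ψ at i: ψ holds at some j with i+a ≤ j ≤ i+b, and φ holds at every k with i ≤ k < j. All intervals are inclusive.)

Yes

Check (¬req U[<=1] (¬ack ∨ ¬req)) at each j in [1,3]:
  j=1: fails
  j=2: holds
  j=3: holds
Found at j=2 → formula holds.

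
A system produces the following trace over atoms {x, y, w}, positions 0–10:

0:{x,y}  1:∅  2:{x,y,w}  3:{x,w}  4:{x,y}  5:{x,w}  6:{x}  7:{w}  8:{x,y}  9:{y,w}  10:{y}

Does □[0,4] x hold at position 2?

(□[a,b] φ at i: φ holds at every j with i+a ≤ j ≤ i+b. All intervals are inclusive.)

Yes

Check x at every j in [2,6]:
  j=2: true
  j=3: true
  j=4: true
  j=5: true
  j=6: true
All positions satisfy it → formula holds.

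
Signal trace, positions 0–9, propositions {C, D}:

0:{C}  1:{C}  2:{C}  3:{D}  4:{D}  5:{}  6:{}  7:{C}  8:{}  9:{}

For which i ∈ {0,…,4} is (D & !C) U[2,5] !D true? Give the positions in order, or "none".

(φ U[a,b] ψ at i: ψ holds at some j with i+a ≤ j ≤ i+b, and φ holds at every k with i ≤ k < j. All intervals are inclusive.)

Evaluate at each i in [0,4]:
  i=0: ✗ (lhs fails at k=0 before rhs at j=2)
  i=1: ✗ (lhs fails at k=1 before rhs at j=5)
  i=2: ✗ (lhs fails at k=2 before rhs at j=5)
  i=3: ✓ (rhs at j=5; lhs holds on [3,4])
  i=4: ✗ (lhs fails at k=5 before rhs at j=6)

3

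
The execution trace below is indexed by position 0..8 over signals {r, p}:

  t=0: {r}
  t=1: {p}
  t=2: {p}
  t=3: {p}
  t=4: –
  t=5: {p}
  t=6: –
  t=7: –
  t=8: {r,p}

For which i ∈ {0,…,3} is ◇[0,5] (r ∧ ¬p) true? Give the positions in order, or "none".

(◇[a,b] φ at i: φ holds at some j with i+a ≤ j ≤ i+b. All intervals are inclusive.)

0

Evaluate at each i in [0,3]:
  i=0: ✓ (witness j=0)
  i=1: ✗ (none in [1,6])
  i=2: ✗ (none in [2,7])
  i=3: ✗ (none in [3,8])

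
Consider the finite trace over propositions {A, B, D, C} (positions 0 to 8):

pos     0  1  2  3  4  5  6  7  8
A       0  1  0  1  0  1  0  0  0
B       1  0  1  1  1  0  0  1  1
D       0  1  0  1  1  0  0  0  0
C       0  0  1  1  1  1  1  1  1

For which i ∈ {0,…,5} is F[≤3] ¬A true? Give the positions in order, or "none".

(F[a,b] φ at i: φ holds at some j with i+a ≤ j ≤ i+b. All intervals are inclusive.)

Evaluate at each i in [0,5]:
  i=0: ✓ (witness j=0)
  i=1: ✓ (witness j=2)
  i=2: ✓ (witness j=2)
  i=3: ✓ (witness j=4)
  i=4: ✓ (witness j=4)
  i=5: ✓ (witness j=6)

0, 1, 2, 3, 4, 5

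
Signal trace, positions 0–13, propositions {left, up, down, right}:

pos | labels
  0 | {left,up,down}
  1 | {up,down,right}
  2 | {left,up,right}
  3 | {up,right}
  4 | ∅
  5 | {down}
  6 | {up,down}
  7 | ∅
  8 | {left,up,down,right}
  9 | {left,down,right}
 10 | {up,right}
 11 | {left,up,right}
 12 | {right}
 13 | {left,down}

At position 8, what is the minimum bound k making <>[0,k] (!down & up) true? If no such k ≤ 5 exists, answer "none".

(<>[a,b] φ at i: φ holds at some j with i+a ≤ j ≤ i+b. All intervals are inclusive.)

Scan j = 8,9,… for (!down & up):
  j=8: fails
  j=9: fails
  j=10: holds
First hit at j=10, so smallest k = 10-8 = 2.

2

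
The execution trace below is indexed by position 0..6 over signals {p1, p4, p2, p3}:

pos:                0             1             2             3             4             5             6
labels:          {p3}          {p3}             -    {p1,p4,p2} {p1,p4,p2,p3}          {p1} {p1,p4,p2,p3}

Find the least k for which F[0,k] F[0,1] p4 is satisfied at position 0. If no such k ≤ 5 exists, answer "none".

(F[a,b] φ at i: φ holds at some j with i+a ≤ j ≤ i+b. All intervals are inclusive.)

2

Scan j = 0,1,… for F[0,1] p4:
  j=0: fails
  j=1: fails
  j=2: holds
First hit at j=2, so smallest k = 2-0 = 2.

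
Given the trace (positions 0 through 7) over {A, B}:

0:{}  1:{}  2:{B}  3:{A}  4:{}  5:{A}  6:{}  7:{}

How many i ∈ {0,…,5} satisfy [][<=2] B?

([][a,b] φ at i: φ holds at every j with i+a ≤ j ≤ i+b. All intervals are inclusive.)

Evaluate at each i in [0,5]:
  i=0: ✗ (fails at j=0)
  i=1: ✗ (fails at j=1)
  i=2: ✗ (fails at j=3)
  i=3: ✗ (fails at j=3)
  i=4: ✗ (fails at j=4)
  i=5: ✗ (fails at j=5)
Positions where it holds: {} → 0.

0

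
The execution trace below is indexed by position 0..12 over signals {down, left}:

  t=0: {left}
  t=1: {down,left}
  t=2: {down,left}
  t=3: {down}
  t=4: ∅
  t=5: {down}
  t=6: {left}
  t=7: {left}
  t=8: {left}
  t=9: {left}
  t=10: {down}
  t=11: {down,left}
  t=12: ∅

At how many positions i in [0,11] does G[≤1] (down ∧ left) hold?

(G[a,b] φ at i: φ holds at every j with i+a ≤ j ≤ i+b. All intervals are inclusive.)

1

Evaluate at each i in [0,11]:
  i=0: ✗ (fails at j=0)
  i=1: ✓ (all of [1,2])
  i=2: ✗ (fails at j=3)
  i=3: ✗ (fails at j=3)
  i=4: ✗ (fails at j=4)
  i=5: ✗ (fails at j=5)
  i=6: ✗ (fails at j=6)
  i=7: ✗ (fails at j=7)
  i=8: ✗ (fails at j=8)
  i=9: ✗ (fails at j=9)
  i=10: ✗ (fails at j=10)
  i=11: ✗ (fails at j=12)
Positions where it holds: {1} → 1.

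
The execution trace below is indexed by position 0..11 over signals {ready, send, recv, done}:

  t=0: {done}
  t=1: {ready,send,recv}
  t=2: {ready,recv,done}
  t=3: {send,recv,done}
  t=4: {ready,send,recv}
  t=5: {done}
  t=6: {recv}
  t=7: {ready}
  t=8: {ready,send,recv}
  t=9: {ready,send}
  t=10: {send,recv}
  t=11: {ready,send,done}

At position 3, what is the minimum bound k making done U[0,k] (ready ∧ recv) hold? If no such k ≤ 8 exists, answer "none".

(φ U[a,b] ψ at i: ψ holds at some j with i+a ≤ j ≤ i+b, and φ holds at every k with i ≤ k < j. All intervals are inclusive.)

Need earliest j ≥ 3 with (ready ∧ recv), and done at every k in [3,j-1].
  j=3: rhs fails.
  j=4: rhs holds; lhs holds on [3,3]. k = 1.

1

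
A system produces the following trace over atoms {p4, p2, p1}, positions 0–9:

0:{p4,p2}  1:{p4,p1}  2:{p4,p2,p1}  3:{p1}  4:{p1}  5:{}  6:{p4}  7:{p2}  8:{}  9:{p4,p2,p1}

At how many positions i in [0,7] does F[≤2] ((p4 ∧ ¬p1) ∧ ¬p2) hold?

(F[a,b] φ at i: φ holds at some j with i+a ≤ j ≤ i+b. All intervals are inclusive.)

3

Evaluate at each i in [0,7]:
  i=0: ✗ (none in [0,2])
  i=1: ✗ (none in [1,3])
  i=2: ✗ (none in [2,4])
  i=3: ✗ (none in [3,5])
  i=4: ✓ (witness j=6)
  i=5: ✓ (witness j=6)
  i=6: ✓ (witness j=6)
  i=7: ✗ (none in [7,9])
Positions where it holds: {4, 5, 6} → 3.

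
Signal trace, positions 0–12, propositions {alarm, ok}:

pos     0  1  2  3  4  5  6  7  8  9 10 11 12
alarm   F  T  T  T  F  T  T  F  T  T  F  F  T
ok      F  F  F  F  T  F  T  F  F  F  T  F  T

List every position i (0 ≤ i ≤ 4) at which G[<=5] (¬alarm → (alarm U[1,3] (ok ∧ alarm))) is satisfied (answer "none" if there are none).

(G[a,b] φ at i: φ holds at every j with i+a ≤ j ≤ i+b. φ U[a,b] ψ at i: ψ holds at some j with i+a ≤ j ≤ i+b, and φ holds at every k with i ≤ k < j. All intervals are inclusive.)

none

Evaluate at each i in [0,4]:
  i=0: ✗ (fails at j=0)
  i=1: ✗ (fails at j=4)
  i=2: ✗ (fails at j=4)
  i=3: ✗ (fails at j=4)
  i=4: ✗ (fails at j=4)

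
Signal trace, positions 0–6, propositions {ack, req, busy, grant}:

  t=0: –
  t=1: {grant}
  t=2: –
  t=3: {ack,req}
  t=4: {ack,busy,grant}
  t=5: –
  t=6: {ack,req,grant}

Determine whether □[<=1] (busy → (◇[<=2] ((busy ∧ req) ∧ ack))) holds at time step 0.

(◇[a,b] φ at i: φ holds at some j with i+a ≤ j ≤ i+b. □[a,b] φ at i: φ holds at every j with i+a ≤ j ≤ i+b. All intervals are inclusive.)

Yes

Check (busy → (◇[<=2] ((busy ∧ req) ∧ ack))) at every j in [0,1]:
  j=0: antecedent false → ✓
  j=1: antecedent false → ✓
All positions satisfy it → formula holds.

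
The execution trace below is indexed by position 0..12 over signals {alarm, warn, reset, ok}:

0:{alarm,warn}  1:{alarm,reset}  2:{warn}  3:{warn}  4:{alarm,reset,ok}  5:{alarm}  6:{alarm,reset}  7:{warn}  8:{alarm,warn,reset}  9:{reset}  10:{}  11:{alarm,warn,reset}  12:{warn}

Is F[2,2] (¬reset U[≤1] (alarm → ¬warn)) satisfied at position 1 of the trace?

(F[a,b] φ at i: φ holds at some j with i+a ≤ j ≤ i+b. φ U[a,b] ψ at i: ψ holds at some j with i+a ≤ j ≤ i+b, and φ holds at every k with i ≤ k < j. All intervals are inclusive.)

Check (¬reset U[≤1] (alarm → ¬warn)) at each j in [3,3]:
  j=3: holds
Found at j=3 → formula holds.

Yes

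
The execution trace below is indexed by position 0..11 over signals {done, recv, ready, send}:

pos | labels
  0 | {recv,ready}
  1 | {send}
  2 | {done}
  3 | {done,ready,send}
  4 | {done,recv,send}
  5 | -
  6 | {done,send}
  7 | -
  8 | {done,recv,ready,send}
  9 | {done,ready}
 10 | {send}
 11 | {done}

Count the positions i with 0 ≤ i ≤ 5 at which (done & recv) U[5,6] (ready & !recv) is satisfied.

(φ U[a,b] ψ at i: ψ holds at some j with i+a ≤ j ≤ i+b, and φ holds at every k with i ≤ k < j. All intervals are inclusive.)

Evaluate at each i in [0,5]:
  i=0: ✗ (no rhs in [5,6])
  i=1: ✗ (no rhs in [6,7])
  i=2: ✗ (no rhs in [7,8])
  i=3: ✗ (lhs fails at k=3 before rhs at j=9)
  i=4: ✗ (lhs fails at k=5 before rhs at j=9)
  i=5: ✗ (no rhs in [10,11])
Positions where it holds: {} → 0.

0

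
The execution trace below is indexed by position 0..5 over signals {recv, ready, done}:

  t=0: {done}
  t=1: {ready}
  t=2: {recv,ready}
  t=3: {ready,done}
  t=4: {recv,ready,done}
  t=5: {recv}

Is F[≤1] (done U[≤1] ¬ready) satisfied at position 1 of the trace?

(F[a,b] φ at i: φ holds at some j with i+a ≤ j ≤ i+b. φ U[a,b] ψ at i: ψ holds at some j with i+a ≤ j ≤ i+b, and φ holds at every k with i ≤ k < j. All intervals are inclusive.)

Check (done U[≤1] ¬ready) at each j in [1,2]:
  j=1: fails
  j=2: fails
No position in the window satisfies it → formula fails.

False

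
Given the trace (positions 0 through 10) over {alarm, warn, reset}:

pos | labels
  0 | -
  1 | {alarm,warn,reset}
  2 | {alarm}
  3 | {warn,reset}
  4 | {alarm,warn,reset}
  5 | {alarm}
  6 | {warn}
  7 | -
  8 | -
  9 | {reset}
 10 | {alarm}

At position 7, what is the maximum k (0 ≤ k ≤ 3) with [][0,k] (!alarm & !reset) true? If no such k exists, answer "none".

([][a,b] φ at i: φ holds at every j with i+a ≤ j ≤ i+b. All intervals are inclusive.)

(!alarm & !reset) must hold from j=7 onward; find where it first fails.
  j=7: holds
  j=8: holds
  j=9: fails
Holds on [7,8], so largest k = 1.

1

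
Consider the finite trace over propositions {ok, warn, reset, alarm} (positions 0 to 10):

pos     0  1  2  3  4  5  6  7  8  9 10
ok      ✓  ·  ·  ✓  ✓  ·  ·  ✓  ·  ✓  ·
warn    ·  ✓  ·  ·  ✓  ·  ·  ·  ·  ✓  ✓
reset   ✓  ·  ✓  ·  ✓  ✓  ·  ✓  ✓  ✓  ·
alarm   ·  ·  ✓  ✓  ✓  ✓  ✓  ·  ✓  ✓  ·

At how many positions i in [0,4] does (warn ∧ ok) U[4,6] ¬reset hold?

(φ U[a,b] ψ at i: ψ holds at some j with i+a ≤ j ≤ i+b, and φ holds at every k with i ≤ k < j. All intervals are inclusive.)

0

Evaluate at each i in [0,4]:
  i=0: ✗ (lhs fails at k=0 before rhs at j=6)
  i=1: ✗ (lhs fails at k=1 before rhs at j=6)
  i=2: ✗ (lhs fails at k=2 before rhs at j=6)
  i=3: ✗ (no rhs in [7,9])
  i=4: ✗ (lhs fails at k=5 before rhs at j=10)
Positions where it holds: {} → 0.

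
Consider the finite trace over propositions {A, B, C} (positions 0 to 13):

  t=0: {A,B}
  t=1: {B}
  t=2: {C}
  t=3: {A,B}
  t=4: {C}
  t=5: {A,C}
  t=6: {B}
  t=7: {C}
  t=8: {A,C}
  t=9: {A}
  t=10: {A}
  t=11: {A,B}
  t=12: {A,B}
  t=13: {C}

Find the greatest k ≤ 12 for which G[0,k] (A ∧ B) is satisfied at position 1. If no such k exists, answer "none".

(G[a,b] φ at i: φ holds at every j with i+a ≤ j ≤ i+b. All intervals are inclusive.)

none

(A ∧ B) must hold from j=1 onward; find where it first fails.
  j=1: fails → no k works.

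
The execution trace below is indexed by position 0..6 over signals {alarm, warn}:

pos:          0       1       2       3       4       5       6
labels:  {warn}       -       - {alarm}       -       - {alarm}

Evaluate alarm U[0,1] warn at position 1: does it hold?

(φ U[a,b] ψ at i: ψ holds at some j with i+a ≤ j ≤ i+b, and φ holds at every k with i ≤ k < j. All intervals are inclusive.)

Does not hold

Need some j in [1,2] with warn, and alarm at every k in [1,j-1].
  j=1: warn false.
  j=2: warn false.
No j in the window works → until fails.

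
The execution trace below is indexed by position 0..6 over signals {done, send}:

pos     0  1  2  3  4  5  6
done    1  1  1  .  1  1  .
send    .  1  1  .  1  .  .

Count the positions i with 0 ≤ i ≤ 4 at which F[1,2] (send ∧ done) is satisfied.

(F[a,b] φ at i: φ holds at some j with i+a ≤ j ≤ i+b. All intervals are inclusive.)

4

Evaluate at each i in [0,4]:
  i=0: ✓ (witness j=1)
  i=1: ✓ (witness j=2)
  i=2: ✓ (witness j=4)
  i=3: ✓ (witness j=4)
  i=4: ✗ (none in [5,6])
Positions where it holds: {0, 1, 2, 3} → 4.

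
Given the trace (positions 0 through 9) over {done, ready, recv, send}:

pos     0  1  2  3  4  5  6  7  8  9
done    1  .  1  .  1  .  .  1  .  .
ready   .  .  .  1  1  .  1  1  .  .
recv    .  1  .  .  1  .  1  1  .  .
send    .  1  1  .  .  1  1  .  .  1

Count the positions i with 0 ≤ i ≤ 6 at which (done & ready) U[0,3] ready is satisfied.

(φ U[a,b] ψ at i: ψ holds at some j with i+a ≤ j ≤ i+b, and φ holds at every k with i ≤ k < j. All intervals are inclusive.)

3

Evaluate at each i in [0,6]:
  i=0: ✗ (lhs fails at k=0 before rhs at j=3)
  i=1: ✗ (lhs fails at k=1 before rhs at j=3)
  i=2: ✗ (lhs fails at k=2 before rhs at j=3)
  i=3: ✓ (rhs at j=3)
  i=4: ✓ (rhs at j=4)
  i=5: ✗ (lhs fails at k=5 before rhs at j=6)
  i=6: ✓ (rhs at j=6)
Positions where it holds: {3, 4, 6} → 3.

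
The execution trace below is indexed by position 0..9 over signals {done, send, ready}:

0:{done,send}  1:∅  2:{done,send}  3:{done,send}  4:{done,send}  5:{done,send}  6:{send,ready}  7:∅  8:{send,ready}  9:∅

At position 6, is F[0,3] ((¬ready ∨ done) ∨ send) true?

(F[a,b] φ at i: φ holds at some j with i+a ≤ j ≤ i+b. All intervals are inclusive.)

Check ((¬ready ∨ done) ∨ send) at each j in [6,9]:
  j=6: true
  j=7: true
  j=8: true
  j=9: true
Found at j=6 → formula holds.

Yes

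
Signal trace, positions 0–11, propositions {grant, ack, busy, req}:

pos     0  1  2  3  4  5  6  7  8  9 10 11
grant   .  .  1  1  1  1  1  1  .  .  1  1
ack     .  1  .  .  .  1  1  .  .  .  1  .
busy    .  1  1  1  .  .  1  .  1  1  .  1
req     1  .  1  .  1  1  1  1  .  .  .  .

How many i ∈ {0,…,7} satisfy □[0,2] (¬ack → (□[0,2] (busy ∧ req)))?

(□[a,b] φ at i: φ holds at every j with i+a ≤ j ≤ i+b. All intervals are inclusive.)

Evaluate at each i in [0,7]:
  i=0: ✗ (fails at j=0)
  i=1: ✗ (fails at j=2)
  i=2: ✗ (fails at j=2)
  i=3: ✗ (fails at j=3)
  i=4: ✗ (fails at j=4)
  i=5: ✗ (fails at j=7)
  i=6: ✗ (fails at j=7)
  i=7: ✗ (fails at j=7)
Positions where it holds: {} → 0.

0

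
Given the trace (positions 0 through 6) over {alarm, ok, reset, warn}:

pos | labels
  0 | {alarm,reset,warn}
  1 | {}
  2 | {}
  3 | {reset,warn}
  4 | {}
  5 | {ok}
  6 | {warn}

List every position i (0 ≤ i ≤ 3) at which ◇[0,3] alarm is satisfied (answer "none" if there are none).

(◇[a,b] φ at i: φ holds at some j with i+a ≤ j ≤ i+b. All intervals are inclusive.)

Evaluate at each i in [0,3]:
  i=0: ✓ (witness j=0)
  i=1: ✗ (none in [1,4])
  i=2: ✗ (none in [2,5])
  i=3: ✗ (none in [3,6])

0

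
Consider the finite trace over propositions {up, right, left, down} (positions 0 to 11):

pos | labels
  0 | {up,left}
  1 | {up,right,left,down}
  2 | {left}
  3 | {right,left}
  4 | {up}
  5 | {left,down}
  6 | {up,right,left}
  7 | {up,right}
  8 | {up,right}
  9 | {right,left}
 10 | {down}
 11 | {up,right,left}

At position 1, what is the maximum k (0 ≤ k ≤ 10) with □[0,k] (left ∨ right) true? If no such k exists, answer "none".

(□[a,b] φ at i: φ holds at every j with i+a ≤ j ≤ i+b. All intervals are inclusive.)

2

(left ∨ right) must hold from j=1 onward; find where it first fails.
  j=1: holds
  j=2: holds
  j=3: holds
  j=4: fails
Holds on [1,3], so largest k = 2.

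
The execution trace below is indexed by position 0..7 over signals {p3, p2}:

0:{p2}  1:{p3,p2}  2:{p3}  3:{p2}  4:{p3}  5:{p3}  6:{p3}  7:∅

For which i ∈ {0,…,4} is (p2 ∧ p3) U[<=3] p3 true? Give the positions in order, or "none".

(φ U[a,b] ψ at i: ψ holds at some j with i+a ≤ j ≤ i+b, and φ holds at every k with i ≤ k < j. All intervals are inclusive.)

Evaluate at each i in [0,4]:
  i=0: ✗ (lhs fails at k=0 before rhs at j=1)
  i=1: ✓ (rhs at j=1)
  i=2: ✓ (rhs at j=2)
  i=3: ✗ (lhs fails at k=3 before rhs at j=4)
  i=4: ✓ (rhs at j=4)

1, 2, 4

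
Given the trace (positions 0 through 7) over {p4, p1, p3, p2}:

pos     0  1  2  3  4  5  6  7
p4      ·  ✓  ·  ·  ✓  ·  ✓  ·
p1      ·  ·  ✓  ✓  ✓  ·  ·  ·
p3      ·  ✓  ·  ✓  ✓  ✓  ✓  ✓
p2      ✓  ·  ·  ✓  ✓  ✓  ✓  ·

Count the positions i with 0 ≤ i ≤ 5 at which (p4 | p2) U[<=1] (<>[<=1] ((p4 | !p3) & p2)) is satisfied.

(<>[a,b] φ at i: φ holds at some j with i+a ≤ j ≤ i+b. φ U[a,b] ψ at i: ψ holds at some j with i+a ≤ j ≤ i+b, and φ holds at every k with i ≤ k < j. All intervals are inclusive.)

4

Evaluate at each i in [0,5]:
  i=0: ✓ (rhs at j=0)
  i=1: ✗ (no rhs in [1,2])
  i=2: ✗ (lhs fails at k=2 before rhs at j=3)
  i=3: ✓ (rhs at j=3)
  i=4: ✓ (rhs at j=4)
  i=5: ✓ (rhs at j=5)
Positions where it holds: {0, 3, 4, 5} → 4.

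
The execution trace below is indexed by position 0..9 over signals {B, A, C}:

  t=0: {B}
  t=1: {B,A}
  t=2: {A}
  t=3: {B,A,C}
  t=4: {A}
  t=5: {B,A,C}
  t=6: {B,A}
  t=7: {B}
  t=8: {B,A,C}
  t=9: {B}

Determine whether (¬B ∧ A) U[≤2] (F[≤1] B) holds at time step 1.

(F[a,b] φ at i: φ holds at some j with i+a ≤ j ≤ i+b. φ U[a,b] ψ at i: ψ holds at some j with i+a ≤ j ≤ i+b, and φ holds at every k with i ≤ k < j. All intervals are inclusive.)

Need some j in [1,3] with F[≤1] B, and (¬B ∧ A) at every k in [1,j-1].
  j=1: F[≤1] B holds; no prefix to check → satisfied.

True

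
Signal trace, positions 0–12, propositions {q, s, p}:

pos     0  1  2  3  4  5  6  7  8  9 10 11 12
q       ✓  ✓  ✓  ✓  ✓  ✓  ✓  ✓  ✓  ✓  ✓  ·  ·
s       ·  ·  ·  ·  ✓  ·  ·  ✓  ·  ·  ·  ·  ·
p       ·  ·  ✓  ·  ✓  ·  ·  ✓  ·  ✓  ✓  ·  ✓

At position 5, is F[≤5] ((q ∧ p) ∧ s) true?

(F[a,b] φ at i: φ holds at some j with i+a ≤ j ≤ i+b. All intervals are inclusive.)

Holds

Check ((q ∧ p) ∧ s) at each j in [5,10]:
  j=5: false
  j=6: false
  j=7: true
  j=8: false
  j=9: false
  j=10: false
Found at j=7 → formula holds.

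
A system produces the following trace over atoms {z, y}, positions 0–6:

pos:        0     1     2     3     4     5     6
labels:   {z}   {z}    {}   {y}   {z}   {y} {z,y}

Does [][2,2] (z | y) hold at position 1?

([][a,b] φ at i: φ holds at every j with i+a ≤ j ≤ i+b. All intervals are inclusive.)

Holds

Check (z | y) at every j in [3,3]:
  j=3: true
All positions satisfy it → formula holds.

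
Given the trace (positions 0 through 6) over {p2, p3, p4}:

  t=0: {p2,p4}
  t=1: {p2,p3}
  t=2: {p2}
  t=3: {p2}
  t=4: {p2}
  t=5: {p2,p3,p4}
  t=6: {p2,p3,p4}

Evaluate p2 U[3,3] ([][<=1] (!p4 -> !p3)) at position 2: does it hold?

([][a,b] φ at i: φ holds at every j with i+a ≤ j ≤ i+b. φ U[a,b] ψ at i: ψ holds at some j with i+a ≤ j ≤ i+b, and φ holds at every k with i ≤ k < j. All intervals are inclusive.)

Need some j in [5,5] with [][<=1] (!p4 -> !p3), and p2 at every k in [2,j-1].
  j=5: [][<=1] (!p4 -> !p3) holds; p2 holds at every k in [2,4] → satisfied.

True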